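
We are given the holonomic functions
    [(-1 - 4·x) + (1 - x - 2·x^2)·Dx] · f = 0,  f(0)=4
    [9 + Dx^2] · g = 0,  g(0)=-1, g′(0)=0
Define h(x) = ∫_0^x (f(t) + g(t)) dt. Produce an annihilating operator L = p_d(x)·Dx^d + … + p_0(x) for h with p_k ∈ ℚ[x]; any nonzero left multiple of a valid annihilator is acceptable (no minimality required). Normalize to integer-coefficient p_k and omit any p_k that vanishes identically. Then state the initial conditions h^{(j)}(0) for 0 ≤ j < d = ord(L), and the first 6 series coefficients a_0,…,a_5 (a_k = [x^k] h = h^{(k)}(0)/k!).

f: a_k = 4, 4, 12, 20, 44, 84, …
g: a_k = -1, 0, 9/2, 0, -27/8, 0, …
h₀=f+g: left-lcm gives L₀, ord ≤ 3.
h=∫h₀ ⇒ L = L₀·Dx.
L = (117 + 486·x + 135·x^2 + 360·x^3 + 540·x^4 + 432·x^5)·Dx + (-45 + 63·x + 81·x^2 - 153·x^3 - 18·x^4 + 324·x^5 + 216·x^6)·Dx^2 + (13 + 54·x + 15·x^2 + 40·x^3 + 60·x^4 + 48·x^5)·Dx^3 + (-5 + 7·x + 9·x^2 - 17·x^3 - 2·x^4 + 36·x^5 + 24·x^6)·Dx^4  (order 4).
h: a_k = 0, 3, 2, 11/2, 5, 65/8, …
ICs: h(0) = 0, h′(0) = 3, h′′(0) = 4, h′′′(0) = 33.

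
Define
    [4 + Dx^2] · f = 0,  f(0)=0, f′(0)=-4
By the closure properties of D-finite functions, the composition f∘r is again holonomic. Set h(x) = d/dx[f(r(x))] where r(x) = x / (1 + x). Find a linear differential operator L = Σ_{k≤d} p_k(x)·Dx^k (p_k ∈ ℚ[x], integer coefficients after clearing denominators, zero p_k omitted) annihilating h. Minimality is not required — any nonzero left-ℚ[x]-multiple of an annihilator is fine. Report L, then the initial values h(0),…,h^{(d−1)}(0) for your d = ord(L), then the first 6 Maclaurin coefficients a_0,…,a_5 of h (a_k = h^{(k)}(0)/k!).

f: a_k = 0, -4, 0, 8/3, 0, -8/15, …
L₀ from L_f via x↦r, Dx↦r'^{-1}Dx.
h₀' ⇒ L via d/dx closure of L₀.
L = (10 + 12·x + 6·x^2) + (6 + 18·x + 18·x^2 + 6·x^3)·Dx + (1 + 4·x + 6·x^2 + 4·x^3 + x^4)·Dx^2  (order 2).
h: a_k = -4, 8, -4, -16, 172/3, -120, …
ICs: h(0) = -4, h′(0) = 8.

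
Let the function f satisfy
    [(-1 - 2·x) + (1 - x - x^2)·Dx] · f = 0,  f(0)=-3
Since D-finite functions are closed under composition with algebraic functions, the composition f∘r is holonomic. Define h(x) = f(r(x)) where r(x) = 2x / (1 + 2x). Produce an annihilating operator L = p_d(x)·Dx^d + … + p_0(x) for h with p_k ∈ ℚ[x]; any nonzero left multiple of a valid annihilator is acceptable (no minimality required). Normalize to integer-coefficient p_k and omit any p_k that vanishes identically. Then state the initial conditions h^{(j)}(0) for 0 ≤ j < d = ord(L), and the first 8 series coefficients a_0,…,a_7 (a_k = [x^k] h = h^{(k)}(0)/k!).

f: a_k = -3, -3, -6, -9, -15, -24, -39, -63, …
L₀ from L_f via x↦r, Dx↦r'^{-1}Dx.
L = (2 + 12·x) + (-1 - 4·x + 8·x^3)·Dx  (order 1).
h: a_k = -3, -6, -12, 0, -48, 96, -384, 1152, …
ICs: h(0) = -3.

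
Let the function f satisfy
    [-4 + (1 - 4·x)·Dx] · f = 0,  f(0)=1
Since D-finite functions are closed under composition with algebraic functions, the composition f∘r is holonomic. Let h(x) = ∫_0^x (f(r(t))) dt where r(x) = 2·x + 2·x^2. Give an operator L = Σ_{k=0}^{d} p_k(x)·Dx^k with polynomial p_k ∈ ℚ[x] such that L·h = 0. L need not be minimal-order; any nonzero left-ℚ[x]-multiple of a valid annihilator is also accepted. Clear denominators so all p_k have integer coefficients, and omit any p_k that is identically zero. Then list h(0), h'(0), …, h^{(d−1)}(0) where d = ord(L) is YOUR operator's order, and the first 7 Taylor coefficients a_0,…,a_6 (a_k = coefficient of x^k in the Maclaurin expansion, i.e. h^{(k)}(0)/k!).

f: a_k = 1, 4, 16, 64, 256, 1024, 4096, …
Change of var in L_f (x↦r) gives L₀.
h=∫h₀ ⇒ L = L₀·Dx.
L = (8 + 16·x)·Dx + (-1 + 8·x + 8·x^2)·Dx^2  (order 2).
h: a_k = 0, 1, 4, 24, 160, 5696/5, 8448, …
ICs: h(0) = 0, h′(0) = 1.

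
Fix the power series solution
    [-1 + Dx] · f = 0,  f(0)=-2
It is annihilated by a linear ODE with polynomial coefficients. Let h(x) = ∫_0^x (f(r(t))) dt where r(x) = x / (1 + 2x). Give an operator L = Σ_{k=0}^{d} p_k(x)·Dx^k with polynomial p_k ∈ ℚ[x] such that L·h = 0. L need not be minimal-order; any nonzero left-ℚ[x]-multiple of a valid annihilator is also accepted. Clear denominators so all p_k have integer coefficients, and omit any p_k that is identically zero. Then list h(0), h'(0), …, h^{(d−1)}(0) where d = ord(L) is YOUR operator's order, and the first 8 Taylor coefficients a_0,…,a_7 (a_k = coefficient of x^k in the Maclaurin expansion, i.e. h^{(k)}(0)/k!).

f: a_k = -2, -2, -1, -1/3, -1/12, -1/60, -1/360, -1/2520, …
L₀ from L_f via x↦r, Dx↦r'^{-1}Dx.
h=∫₀ˣh₀: take L = L₀·Dx.
L = -Dx + (1 + 4·x + 4·x^2)·Dx^2  (order 2).
h: a_k = 0, -2, -1, 1, -13/12, 71/60, -49/40, 2699/2520, …
ICs: h(0) = 0, h′(0) = -2.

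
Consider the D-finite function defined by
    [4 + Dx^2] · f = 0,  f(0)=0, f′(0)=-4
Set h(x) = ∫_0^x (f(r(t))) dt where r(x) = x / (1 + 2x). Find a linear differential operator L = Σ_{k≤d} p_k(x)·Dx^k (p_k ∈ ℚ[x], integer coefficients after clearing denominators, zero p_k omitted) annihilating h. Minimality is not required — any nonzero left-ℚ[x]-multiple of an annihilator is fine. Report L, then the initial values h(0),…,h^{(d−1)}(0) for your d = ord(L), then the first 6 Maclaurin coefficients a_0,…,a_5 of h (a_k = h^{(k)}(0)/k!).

f: a_k = 0, -4, 0, 8/3, 0, -8/15, …
f∘r: x↦r, Dx↦Dx/r' in L_f ⇒ L₀.
∫: right-multiply L₀ by Dx.
L = 4·Dx + (4 + 24·x + 48·x^2 + 32·x^3)·Dx^2 + (1 + 8·x + 24·x^2 + 32·x^3 + 16·x^4)·Dx^3  (order 3).
h: a_k = 0, 0, -2, 8/3, -10/3, 16/5, …
ICs: h(0) = 0, h′(0) = 0, h′′(0) = -4.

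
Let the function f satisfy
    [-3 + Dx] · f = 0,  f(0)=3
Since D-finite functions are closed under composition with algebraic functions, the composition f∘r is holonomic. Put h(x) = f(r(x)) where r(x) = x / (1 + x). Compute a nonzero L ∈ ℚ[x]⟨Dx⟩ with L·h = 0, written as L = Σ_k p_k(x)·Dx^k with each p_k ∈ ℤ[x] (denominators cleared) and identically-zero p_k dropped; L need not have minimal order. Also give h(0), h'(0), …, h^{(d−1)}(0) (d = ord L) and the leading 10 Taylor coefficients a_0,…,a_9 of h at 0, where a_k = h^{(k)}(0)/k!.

L = -3 + (1 + 2·x + x^2)·Dx  (order 1).
h: a_k = 3, 9, 9/2, -9/2, 9/8, 63/40, -207/80, 1233/560, -4869/4480, -639/4480, …
ICs: h(0) = 3.

f: a_k = 3, 9, 27/2, 27/2, 81/8, 243/40, 243/80, 729/560, 2187/4480, 729/4480, …
f∘r: x↦r, Dx↦Dx/r' in L_f ⇒ L₀.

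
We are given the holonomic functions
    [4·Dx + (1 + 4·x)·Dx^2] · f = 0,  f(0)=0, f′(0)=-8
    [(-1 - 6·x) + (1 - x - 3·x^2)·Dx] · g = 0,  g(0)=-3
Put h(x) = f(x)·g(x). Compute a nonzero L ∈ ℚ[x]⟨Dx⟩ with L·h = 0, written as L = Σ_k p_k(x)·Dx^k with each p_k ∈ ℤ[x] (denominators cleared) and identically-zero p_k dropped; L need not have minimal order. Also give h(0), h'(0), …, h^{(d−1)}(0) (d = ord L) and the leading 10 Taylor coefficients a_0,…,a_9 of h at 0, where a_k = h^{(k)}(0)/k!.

L = (10 + 48·x) + (-2 + 24·x + 60·x^2)·Dx + (-1 - 3·x + 7·x^2 + 12·x^3)·Dx^2  (order 2).
h: a_k = 0, 24, -24, 176, -280, 7384/5, -17296/5, 525512/35, -1558024/35, 18405616/105, …
ICs: h(0) = 0, h′(0) = 24.

f: a_k = 0, -8, 16, -128/3, 128, -2048/5, 4096/3, -32768/7, 16384, -524288/9, …
g: a_k = -3, -3, -12, -21, -57, -120, -291, -651, -1524, -3477, …
Product ⇒ symmetric product L₀, ord ≤ 2.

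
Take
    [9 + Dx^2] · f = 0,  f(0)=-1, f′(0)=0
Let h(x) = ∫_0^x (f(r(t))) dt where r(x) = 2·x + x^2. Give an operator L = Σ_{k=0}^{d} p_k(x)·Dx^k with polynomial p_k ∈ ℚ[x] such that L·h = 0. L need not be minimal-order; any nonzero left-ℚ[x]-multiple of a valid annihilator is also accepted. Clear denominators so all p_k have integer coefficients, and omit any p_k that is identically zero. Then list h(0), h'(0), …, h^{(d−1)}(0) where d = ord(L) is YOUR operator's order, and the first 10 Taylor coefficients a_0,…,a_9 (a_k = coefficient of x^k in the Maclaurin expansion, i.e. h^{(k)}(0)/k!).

f: a_k = -1, 0, 9/2, 0, -27/8, 0, 81/80, 0, -729/4480, 0, …
Change of var in L_f (x↦r) gives L₀.
h=∫h₀ ⇒ L = L₀·Dx.
L = (36 + 108·x + 108·x^2 + 36·x^3)·Dx - Dx^2 + (1 + x)·Dx^3  (order 3).
h: a_k = 0, -1, 0, 6, 9/2, -99/10, -18, -81/35, 837/40, 6159/280, …
ICs: h(0) = 0, h′(0) = -1, h′′(0) = 0.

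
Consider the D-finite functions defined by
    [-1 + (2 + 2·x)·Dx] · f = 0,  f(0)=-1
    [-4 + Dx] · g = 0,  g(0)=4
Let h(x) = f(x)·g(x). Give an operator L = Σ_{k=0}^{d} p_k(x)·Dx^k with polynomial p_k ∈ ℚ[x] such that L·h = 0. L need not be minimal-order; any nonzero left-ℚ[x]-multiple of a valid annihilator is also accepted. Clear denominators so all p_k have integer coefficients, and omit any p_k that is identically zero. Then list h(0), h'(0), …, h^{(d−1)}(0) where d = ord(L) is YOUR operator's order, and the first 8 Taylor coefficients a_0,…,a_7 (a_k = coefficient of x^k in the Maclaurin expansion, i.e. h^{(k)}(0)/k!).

f: a_k = -1, -1/2, 1/8, -1/16, 5/128, -7/256, 21/1024, -33/2048, …
g: a_k = 4, 16, 32, 128/3, 128/3, 512/15, 1024/45, 4096/315, …
L₀ := L_f ⊗_s L_g (sym. prod.), ord ≤ 1.
L = (-9 - 8·x) + (2 + 2·x)·Dx  (order 1).
h: a_k = -4, -18, -79/2, -683/12, -1947/32, -49553/960, -417727/11520, -389323/17920, …
ICs: h(0) = -4.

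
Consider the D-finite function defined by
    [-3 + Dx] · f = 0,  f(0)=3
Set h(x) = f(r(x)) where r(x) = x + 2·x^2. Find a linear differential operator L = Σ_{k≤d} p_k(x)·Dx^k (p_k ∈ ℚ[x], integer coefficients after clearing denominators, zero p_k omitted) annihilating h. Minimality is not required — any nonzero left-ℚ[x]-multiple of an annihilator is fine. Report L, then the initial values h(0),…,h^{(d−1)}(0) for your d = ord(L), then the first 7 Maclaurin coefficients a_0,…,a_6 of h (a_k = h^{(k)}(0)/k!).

L = (-3 - 12·x) + Dx  (order 1).
h: a_k = 3, 9, 63/2, 135/2, 1161/8, 9963/40, 33183/80, …
ICs: h(0) = 3.

f: a_k = 3, 9, 27/2, 27/2, 81/8, 243/40, 243/80, …
h₀=f(r): pull back L_f along r ⇒ L₀.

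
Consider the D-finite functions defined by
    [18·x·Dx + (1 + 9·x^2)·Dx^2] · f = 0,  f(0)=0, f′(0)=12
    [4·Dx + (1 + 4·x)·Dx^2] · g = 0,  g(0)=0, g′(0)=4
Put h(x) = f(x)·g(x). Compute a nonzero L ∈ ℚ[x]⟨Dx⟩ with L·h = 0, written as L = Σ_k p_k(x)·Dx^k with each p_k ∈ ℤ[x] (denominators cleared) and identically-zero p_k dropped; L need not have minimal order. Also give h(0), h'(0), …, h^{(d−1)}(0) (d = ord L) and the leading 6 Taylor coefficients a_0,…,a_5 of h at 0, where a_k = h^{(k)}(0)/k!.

f: a_k = 0, 12, 0, -36, 0, 972/5, …
g: a_k = 0, 4, -8, 64/3, -64, 1024/5, …
h₀=f·g: eliminate ⇒ L₀, order ≤ 2·2.
L = (2448 + 17280·x + 76464·x^2 + 518400·x^3 + 1399680·x^4 + 2426112·x^5 + 1679616·x^7)·Dx + (452 + 10800·x + 98028·x^2 + 491184·x^3 + 1840320·x^4 + 4339008·x^5 + 6531840·x^6 + 1259712·x^7 + 5878656·x^8)·Dx^2 + (136 + 1912·x + 18576·x^2 + 103608·x^3 + 389448·x^4 + 1100304·x^5 + 2239488·x^6 + 3277584·x^7 + 1259712·x^8 + 3359232·x^9)·Dx^3 + (13 + 176·x + 1234·x^2 + 6048·x^3 + 22833·x^4 + 68688·x^5 + 154224·x^6 + 279936·x^7 + 399492·x^8 + 209952·x^9 + 419904·x^10)·Dx^4  (order 4).
h: a_k = 0, 0, 48, -96, 112, -480, …
ICs: h(0) = 0, h′(0) = 0, h′′(0) = 96, h′′′(0) = -576.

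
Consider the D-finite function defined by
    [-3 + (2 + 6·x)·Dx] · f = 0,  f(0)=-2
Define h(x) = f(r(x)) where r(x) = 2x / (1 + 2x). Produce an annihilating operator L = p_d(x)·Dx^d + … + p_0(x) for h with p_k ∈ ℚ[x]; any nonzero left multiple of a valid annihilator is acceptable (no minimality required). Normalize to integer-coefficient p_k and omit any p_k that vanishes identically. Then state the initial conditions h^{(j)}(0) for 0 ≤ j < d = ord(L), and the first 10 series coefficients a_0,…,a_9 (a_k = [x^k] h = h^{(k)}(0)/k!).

f: a_k = -2, -3, 9/4, -27/8, 405/64, -1701/128, 15309/512, -72171/1024, 2814669/16384, -14073345/32768, …
L₀ from L_f via x↦r, Dx↦r'^{-1}Dx.
L = -3 + (1 + 10·x + 16·x^2)·Dx  (order 1).
h: a_k = -2, -6, 21, -87, 1677/4, -9069/4, 106305/8, -658335/8, 33903165/64, -224519505/64, …
ICs: h(0) = -2.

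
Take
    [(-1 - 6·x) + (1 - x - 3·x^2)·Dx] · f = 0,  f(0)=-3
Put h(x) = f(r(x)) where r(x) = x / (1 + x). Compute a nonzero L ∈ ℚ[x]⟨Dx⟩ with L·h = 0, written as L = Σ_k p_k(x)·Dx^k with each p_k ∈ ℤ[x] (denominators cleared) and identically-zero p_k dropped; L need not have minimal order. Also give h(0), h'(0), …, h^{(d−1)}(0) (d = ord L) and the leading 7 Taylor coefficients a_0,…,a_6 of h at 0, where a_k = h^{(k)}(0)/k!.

L = (1 + 7·x) + (-1 - 2·x + 2·x^2 + 3·x^3)·Dx  (order 1).
h: a_k = -3, -3, -9, 0, -27, 27, -108, …
ICs: h(0) = -3.

f: a_k = -3, -3, -12, -21, -57, -120, -291, …
f∘r: x↦r, Dx↦Dx/r' in L_f ⇒ L₀.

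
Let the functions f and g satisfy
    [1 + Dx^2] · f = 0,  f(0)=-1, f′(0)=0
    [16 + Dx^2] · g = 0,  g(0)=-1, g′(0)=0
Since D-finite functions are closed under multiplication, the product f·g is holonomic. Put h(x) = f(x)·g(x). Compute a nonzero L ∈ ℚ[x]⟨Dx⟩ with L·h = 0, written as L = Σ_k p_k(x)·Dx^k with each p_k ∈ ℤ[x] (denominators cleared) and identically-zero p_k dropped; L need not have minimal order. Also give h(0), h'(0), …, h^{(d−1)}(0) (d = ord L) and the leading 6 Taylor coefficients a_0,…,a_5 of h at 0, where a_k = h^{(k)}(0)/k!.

f: a_k = -1, 0, 1/2, 0, -1/24, 0, …
g: a_k = -1, 0, 8, 0, -32/3, 0, …
f·g: L₀ = L_f ⊗_s L_g, ord ≤ 2·2.
L = 225 + 34·Dx^2 + Dx^4  (order 4).
h: a_k = 1, 0, -17/2, 0, 353/24, 0, …
ICs: h(0) = 1, h′(0) = 0, h′′(0) = -17, h′′′(0) = 0.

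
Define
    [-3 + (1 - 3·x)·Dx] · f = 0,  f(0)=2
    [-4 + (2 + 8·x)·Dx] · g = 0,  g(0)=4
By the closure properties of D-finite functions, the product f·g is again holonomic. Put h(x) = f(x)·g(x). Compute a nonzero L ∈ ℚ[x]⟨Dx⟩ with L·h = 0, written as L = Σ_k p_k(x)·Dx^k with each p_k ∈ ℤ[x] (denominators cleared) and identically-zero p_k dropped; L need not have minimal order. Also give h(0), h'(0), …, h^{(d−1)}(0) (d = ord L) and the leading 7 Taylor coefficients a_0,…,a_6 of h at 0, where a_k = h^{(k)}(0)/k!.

f: a_k = 2, 6, 18, 54, 162, 486, 1458, …
g: a_k = 4, 8, -8, 16, -40, 112, -336, …
h₀=f·g: eliminate ⇒ L₀, order ≤ 1·1.
L = (5 + 6·x) + (-1 - x + 12·x^2)·Dx  (order 1).
h: a_k = 8, 40, 104, 344, 952, 3080, 8568, …
ICs: h(0) = 8.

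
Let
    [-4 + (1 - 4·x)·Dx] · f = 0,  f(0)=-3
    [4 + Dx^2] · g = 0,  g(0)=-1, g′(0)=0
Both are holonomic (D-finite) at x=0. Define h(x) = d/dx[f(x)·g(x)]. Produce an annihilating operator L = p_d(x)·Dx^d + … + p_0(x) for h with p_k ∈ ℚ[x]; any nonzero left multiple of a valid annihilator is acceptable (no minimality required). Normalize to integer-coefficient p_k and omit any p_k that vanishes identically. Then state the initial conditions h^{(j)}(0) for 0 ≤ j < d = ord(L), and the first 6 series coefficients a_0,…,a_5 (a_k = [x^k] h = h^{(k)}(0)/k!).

f: a_k = -3, -12, -48, -192, -768, -3072, …
g: a_k = -1, 0, 2, 0, -2/3, 0, …
L₀ := L_f ⊗_s L_g (sym. prod.), ord ≤ 2.
h=h₀': d/dx-closure on L₀ ⇒ L.
L = (-28 - 32·x + 64·x^2) + (-8 + 32·x)·Dx + (1 - 8·x + 16·x^2)·Dx^2  (order 2).
h: a_k = 12, 84, 504, 2696, 13480, 323512/5, …
ICs: h(0) = 12, h′(0) = 84.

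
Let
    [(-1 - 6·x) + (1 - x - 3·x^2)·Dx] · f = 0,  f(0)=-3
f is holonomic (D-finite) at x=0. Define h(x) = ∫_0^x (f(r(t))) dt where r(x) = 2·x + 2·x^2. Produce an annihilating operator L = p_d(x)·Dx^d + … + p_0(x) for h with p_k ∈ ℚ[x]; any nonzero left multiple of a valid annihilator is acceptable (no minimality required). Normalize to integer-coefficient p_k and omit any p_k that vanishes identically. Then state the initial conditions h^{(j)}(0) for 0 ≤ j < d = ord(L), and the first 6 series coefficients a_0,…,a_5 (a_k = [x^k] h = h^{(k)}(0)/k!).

L = (2 + 28·x + 72·x^2 + 48·x^3)·Dx + (-1 + 2·x + 14·x^2 + 24·x^3 + 12·x^4)·Dx^2  (order 2).
h: a_k = 0, -3, -3, -18, -66, -1464/5, …
ICs: h(0) = 0, h′(0) = -3.

f: a_k = -3, -3, -12, -21, -57, -120, …
Change of var in L_f (x↦r) gives L₀.
∫: right-multiply L₀ by Dx.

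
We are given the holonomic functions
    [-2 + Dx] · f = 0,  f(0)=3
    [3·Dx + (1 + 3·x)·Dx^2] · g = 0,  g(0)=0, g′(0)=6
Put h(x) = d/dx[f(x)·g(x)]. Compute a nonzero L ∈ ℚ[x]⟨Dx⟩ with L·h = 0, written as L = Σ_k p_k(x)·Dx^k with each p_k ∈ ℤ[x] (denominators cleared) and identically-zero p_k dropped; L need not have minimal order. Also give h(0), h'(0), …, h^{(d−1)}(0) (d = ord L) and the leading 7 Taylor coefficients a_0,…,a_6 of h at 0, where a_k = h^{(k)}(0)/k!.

f: a_k = 3, 6, 6, 4, 2, 4/5, 4/15, …
g: a_k = 0, 6, -9, 18, -81/2, 486/5, -243, …
L₀ := L_f ⊗_s L_g (sym. prod.), ord ≤ 2.
Differentiate: ansatz ord ≤ ord L₀ ⇒ L.
L = (20 - 24·x + 72·x^2) + (-8 + 6·x - 72·x^2)·Dx + (-1 + 3·x + 18·x^2)·Dx^2  (order 2).
h: a_k = 18, 18, 108, -174, 663, -1980, 30386/5, …
ICs: h(0) = 18, h′(0) = 18.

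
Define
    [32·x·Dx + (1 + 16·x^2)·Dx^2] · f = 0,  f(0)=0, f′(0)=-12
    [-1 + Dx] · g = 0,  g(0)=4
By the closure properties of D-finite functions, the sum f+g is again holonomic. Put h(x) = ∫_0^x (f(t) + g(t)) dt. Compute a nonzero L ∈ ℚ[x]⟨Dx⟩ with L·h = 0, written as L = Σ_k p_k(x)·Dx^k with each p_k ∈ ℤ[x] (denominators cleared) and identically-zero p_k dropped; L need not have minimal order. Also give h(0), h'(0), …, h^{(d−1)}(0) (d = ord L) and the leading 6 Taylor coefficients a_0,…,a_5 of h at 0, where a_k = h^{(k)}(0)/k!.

f: a_k = 0, -12, 0, 64, 0, -3072/5, …
g: a_k = 4, 4, 2, 2/3, 1/6, 1/30, …
Weyl lclm of L_f,L_g ⇒ L₀ (ord ≤ 3).
∫: right-multiply L₀ by Dx.
L = (32 - 32·x - 1536·x^2 - 512·x^3)·Dx^2 + (-33 + 1504·x^2 - 256·x^4)·Dx^3 + (1 + 32·x + 32·x^2 + 512·x^3 + 256·x^4)·Dx^4  (order 4).
h: a_k = 0, 4, -4, 2/3, 97/6, 1/30, …
ICs: h(0) = 0, h′(0) = 4, h′′(0) = -8, h′′′(0) = 4.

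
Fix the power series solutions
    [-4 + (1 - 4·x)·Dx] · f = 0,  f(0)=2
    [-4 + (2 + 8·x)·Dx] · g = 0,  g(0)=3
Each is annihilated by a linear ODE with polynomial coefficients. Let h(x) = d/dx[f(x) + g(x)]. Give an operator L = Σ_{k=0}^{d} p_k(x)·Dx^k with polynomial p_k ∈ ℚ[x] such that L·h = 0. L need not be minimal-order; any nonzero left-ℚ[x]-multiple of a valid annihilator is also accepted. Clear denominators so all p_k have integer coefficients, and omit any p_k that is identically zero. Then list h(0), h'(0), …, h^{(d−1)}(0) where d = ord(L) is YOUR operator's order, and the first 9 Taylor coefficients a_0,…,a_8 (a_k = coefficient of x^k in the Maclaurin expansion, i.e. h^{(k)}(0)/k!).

L = (-144 - 192·x) + (-42 - 432·x - 672·x^2)·Dx + (5 + 12·x - 80·x^2 - 192·x^3)·Dx^2  (order 2).
h: a_k = 14, 52, 420, 1928, 10660, 47640, 234920, 1027984, 4795812, …
ICs: h(0) = 14, h′(0) = 52.

f: a_k = 2, 8, 32, 128, 512, 2048, 8192, 32768, 131072, …
g: a_k = 3, 6, -6, 12, -30, 84, -252, 792, -2574, …
L₀ := lclm(L_f,L_g); ord L₀ ≤ 1+1.
h=h₀': d/dx-closure on L₀ ⇒ L.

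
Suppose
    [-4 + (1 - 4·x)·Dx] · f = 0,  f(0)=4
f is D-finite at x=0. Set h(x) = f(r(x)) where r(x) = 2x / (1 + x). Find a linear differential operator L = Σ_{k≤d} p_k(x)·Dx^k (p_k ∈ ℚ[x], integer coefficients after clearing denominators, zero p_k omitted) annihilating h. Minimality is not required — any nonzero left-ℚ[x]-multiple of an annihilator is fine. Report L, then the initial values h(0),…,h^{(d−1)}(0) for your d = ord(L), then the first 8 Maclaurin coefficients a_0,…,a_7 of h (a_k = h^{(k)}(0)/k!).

L = 8 + (-1 + 6·x + 7·x^2)·Dx  (order 1).
h: a_k = 4, 32, 224, 1568, 10976, 76832, 537824, 3764768, …
ICs: h(0) = 4.

f: a_k = 4, 16, 64, 256, 1024, 4096, 16384, 65536, …
Change of var in L_f (x↦r) gives L₀.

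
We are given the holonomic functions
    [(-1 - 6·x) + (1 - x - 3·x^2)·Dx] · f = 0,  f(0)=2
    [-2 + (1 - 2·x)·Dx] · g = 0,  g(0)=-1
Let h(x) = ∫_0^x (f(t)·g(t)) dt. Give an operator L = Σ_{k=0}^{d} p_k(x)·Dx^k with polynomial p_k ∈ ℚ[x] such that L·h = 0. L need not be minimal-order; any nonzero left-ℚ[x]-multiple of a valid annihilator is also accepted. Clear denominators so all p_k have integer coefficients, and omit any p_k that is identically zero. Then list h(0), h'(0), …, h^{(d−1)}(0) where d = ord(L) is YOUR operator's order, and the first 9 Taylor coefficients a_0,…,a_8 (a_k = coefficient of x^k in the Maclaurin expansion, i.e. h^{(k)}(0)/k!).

L = (-3 - 2·x + 18·x^2)·Dx + (1 - 3·x - x^2 + 6·x^3)·Dx^2  (order 2).
h: a_k = 0, -2, -3, -20/3, -27/2, -146/5, -62, -134, -1155/4, …
ICs: h(0) = 0, h′(0) = -2.

f: a_k = 2, 2, 8, 14, 38, 80, 194, 434, 1016, …
g: a_k = -1, -2, -4, -8, -16, -32, -64, -128, -256, …
Sym-product of L_f,L_g gives L₀ (≤ ord 1).
h=∫₀ˣh₀: take L = L₀·Dx.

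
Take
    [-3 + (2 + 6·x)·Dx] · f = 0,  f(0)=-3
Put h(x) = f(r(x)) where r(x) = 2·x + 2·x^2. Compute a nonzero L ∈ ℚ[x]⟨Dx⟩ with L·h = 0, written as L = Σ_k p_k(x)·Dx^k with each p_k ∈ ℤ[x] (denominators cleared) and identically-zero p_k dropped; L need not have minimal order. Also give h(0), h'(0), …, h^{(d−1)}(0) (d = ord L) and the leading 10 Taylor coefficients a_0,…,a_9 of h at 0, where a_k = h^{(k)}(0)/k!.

f: a_k = -3, -9/2, 27/8, -81/16, 1215/128, -5103/256, 45927/1024, -216513/2048, 8444007/32768, -42220035/65536, …
f∘r: x↦r, Dx↦Dx/r' in L_f ⇒ L₀.
L = (-3 - 6·x) + (1 + 6·x + 6·x^2)·Dx  (order 1).
h: a_k = -3, -9, 9/2, -27/2, 351/8, -1215/8, 8829/16, -33291/16, 1033479/128, -4102083/128, …
ICs: h(0) = -3.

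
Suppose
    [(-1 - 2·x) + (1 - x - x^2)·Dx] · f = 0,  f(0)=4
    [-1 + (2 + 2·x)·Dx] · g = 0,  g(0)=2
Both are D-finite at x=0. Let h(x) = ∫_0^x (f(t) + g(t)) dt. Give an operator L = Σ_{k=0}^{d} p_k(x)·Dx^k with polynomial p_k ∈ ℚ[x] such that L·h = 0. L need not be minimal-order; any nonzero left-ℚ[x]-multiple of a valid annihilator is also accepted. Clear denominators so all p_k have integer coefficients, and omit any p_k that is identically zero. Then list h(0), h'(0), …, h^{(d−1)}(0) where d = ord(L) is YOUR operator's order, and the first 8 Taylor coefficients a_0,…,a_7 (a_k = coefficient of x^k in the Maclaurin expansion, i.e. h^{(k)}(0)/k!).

L = (-9 - 21·x - 21·x^2 - 10·x^3)·Dx + (17 + 54·x + 87·x^2 + 74·x^3 + 25·x^4)·Dx^2 + (-2 - 14·x - 6·x^2 + 30·x^3 + 34·x^4 + 10·x^5)·Dx^3  (order 3).
h: a_k = 0, 6, 5/2, 31/12, 97/32, 255/64, 4103/768, 26603/3584, …
ICs: h(0) = 0, h′(0) = 6, h′′(0) = 5.

f: a_k = 4, 4, 8, 12, 20, 32, 52, 84, …
g: a_k = 2, 1, -1/4, 1/8, -5/64, 7/128, -21/512, 33/1024, …
Weyl lclm of L_f,L_g ⇒ L₀ (ord ≤ 2).
∫: right-multiply L₀ by Dx.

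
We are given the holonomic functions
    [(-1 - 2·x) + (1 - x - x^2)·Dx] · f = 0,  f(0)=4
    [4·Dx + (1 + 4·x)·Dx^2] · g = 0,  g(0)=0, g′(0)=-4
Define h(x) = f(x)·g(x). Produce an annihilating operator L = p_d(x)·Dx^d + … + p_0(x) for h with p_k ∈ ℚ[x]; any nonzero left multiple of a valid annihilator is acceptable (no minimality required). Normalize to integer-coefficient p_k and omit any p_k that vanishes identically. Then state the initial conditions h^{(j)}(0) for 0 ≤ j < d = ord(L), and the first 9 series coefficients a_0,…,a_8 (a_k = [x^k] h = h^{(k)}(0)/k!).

L = (6 + 16·x) + (-2 + 16·x + 20·x^2)·Dx + (-1 - 3·x + 5·x^2 + 4·x^3)·Dx^2  (order 2).
h: a_k = 0, -16, 16, -256/3, 560/3, -10768/15, 32992/15, -275824/35, 2844112/105, …
ICs: h(0) = 0, h′(0) = -16.

f: a_k = 4, 4, 8, 12, 20, 32, 52, 84, 136, …
g: a_k = 0, -4, 8, -64/3, 64, -1024/5, 2048/3, -16384/7, 8192, …
Product ⇒ symmetric product L₀, ord ≤ 2.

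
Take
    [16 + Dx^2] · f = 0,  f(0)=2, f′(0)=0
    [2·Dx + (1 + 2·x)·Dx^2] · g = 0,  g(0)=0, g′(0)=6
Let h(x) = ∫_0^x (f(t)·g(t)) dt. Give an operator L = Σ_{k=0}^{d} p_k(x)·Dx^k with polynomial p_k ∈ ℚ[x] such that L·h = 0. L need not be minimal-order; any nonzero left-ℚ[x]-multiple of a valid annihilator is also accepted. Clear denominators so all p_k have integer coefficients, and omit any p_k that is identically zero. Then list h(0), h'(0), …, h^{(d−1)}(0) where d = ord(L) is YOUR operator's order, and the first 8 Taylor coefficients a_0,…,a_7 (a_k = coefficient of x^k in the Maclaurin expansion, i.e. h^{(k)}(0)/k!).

L = (2688 + 27648·x + 93184·x^2 + 131072·x^3 + 65536·x^4)·Dx + (896 + 5888·x + 12288·x^2 + 8192·x^3)·Dx^2 + (408 + 3712·x + 11904·x^2 + 16384·x^3 + 8192·x^4)·Dx^3 + (56 + 368·x + 768·x^2 + 512·x^3)·Dx^4 + (15 + 124·x + 380·x^2 + 512·x^3 + 256·x^4)·Dx^5  (order 5).
h: a_k = 0, 0, 6, -4, -20, 72/5, 32/5, 0, …
ICs: h(0) = 0, h′(0) = 0, h′′(0) = 12, h′′′(0) = -24, h′′′′(0) = -480.

f: a_k = 2, 0, -16, 0, 64/3, 0, -512/45, 0, …
g: a_k = 0, 6, -6, 8, -12, 96/5, -32, 384/7, …
f·g: L₀ = L_f ⊗_s L_g, ord ≤ 2·2.
h=∫h₀ ⇒ L = L₀·Dx.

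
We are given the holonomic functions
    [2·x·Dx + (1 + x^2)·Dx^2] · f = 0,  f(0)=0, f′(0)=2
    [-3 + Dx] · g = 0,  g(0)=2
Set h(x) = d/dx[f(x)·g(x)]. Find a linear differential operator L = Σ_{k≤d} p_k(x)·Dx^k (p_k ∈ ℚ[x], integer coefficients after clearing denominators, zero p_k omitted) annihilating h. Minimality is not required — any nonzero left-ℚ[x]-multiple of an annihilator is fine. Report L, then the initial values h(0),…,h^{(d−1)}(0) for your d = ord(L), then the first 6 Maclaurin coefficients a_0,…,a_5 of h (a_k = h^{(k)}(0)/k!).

L = (21 - 36·x + 72·x^2 - 36·x^3 + 27·x^4) + (-16 + 18·x - 42·x^2 + 18·x^3 - 18·x^4)·Dx + (3 - 2·x + 6·x^2 - 2·x^3 + 3·x^4)·Dx^2  (order 2).
h: a_k = 4, 24, 50, 56, 83/2, 27, …
ICs: h(0) = 4, h′(0) = 24.

f: a_k = 0, 2, 0, -2/3, 0, 2/5, …
g: a_k = 2, 6, 9, 9, 27/4, 81/20, …
h₀=f·g: eliminate ⇒ L₀, order ≤ 2·1.
Derive L from L₀ (diff closure).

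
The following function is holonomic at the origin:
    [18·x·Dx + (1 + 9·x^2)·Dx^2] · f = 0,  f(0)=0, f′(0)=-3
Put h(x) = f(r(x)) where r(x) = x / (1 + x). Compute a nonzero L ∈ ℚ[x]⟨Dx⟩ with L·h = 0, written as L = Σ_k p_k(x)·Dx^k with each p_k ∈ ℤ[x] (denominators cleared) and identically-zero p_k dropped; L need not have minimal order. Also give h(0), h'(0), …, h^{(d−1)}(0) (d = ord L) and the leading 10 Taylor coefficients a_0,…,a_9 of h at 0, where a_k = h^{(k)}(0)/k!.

f: a_k = 0, -3, 0, 9, 0, -243/5, 0, 2187/7, 0, -2187, …
h₀=f(r): pull back L_f along r ⇒ L₀.
L = (2 + 20·x)·Dx + (1 + 2·x + 10·x^2)·Dx^2  (order 2).
h: a_k = 0, -3, 3, 6, -24, 12/5, 156, -1992/7, -672, 3408, …
ICs: h(0) = 0, h′(0) = -3.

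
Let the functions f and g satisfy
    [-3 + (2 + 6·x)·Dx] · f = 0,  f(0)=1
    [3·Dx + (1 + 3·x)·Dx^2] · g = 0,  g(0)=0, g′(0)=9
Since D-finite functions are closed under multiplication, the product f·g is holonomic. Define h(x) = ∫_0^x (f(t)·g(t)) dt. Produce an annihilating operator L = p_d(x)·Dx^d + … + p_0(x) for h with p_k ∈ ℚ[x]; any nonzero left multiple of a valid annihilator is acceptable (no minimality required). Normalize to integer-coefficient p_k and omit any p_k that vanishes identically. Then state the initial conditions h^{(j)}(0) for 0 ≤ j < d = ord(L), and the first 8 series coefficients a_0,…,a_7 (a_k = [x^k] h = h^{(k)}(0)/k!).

f: a_k = 1, 3/2, -9/8, 27/16, -405/128, 1701/256, -15309/1024, 72171/2048, …
g: a_k = 0, 9, -27/2, 27, -243/4, 729/5, -729/2, 6561/7, …
f·g: L₀ = L_f ⊗_s L_g, ord ≤ 1·2.
h=∫h₀ ⇒ L = L₀·Dx.
L = 9·Dx + (4 + 24·x + 36·x^2)·Dx^3  (order 3).
h: a_k = 0, 0, 9/2, 0, -27/32, 81/40, -5751/1280, 22599/2240, …
ICs: h(0) = 0, h′(0) = 0, h′′(0) = 9.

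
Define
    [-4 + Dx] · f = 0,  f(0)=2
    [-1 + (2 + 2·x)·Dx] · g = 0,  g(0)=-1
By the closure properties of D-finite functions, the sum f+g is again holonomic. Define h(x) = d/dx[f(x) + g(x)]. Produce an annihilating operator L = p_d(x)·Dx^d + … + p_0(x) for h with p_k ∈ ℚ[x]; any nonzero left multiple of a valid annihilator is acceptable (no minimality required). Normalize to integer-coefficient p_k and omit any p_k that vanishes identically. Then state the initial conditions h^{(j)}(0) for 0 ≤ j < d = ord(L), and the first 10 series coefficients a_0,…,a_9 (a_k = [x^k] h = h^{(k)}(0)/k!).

f: a_k = 2, 8, 16, 64/3, 64/3, 256/15, 512/45, 2048/315, 1024/315, 4096/2835, …
g: a_k = -1, -1/2, 1/8, -1/16, 5/128, -7/256, 21/1024, -33/2048, 429/32768, -715/65536, …
f+g: L₀ = lclm(L_f,L_g), ord ≤ 1+1.
h=h₀': d/dx-closure on L₀ ⇒ L.
L = (-44 - 32·x) + (-61 - 128·x - 64·x^2)·Dx + (18 + 34·x + 16·x^2)·Dx^2  (order 2).
h: a_k = 15/2, 129/4, 1021/16, 8207/96, 65431/768, 525233/7680, 4183909/92160, 33689567/1290240, 266408431/20643840, 2181943073/371589120, …
ICs: h(0) = 15/2, h′(0) = 129/4.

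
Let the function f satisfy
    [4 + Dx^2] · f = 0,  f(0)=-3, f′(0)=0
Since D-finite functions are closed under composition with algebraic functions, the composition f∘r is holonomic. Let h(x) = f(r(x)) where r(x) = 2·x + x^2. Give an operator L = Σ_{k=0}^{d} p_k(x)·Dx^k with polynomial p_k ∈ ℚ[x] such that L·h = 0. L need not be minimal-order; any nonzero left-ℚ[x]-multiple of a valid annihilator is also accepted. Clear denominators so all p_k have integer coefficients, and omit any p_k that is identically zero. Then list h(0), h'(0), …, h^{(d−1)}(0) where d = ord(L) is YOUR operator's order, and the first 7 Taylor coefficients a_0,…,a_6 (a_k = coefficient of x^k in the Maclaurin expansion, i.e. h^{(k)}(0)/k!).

L = (16 + 48·x + 48·x^2 + 16·x^3) - Dx + (1 + x)·Dx^2  (order 2).
h: a_k = -3, 0, 24, 24, -26, -64, -464/15, …
ICs: h(0) = -3, h′(0) = 0.

f: a_k = -3, 0, 6, 0, -2, 0, 4/15, …
Substitute x→r, Dx→(1/r')Dx; clear ⇒ L₀.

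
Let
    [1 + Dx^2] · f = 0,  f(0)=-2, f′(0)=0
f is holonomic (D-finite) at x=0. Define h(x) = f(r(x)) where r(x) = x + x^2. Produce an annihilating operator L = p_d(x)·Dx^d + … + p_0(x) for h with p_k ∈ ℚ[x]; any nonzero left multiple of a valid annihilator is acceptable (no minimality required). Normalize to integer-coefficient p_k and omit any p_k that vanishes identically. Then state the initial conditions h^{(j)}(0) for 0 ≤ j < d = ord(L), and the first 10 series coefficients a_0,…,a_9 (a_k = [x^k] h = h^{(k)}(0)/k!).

L = (1 + 6·x + 12·x^2 + 8·x^3) - 2·Dx + (1 + 2·x)·Dx^2  (order 2).
h: a_k = -2, 0, 1, 2, 11/12, -1/3, -179/360, -19/60, -841/20160, 139/2520, …
ICs: h(0) = -2, h′(0) = 0.

f: a_k = -2, 0, 1, 0, -1/12, 0, 1/360, 0, -1/20160, 0, …
Substitute x→r, Dx→(1/r')Dx; clear ⇒ L₀.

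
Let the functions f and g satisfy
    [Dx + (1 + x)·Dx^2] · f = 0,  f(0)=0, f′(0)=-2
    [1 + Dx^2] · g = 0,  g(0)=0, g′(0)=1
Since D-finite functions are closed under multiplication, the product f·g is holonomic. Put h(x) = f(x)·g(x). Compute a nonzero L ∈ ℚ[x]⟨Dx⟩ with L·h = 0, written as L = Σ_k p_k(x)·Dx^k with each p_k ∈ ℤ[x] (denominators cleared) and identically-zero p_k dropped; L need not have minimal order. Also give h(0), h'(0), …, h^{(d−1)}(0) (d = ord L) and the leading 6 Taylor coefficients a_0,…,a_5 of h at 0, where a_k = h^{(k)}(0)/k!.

L = (-3 + 6·x + 19·x^2 + 16·x^3 + 4·x^4) + (4 + 20·x + 24·x^2 + 8·x^3)·Dx + (20·x + 42·x^2 + 32·x^3 + 8·x^4)·Dx^2 + (4 + 20·x + 24·x^2 + 8·x^3)·Dx^3 + (3 + 14·x + 23·x^2 + 16·x^3 + 4·x^4)·Dx^4  (order 4).
h: a_k = 0, 0, -2, 1, -1/3, 1/3, …
ICs: h(0) = 0, h′(0) = 0, h′′(0) = -4, h′′′(0) = 6.

f: a_k = 0, -2, 1, -2/3, 1/2, -2/5, …
g: a_k = 0, 1, 0, -1/6, 0, 1/120, …
Sym-product of L_f,L_g gives L₀ (≤ ord 4).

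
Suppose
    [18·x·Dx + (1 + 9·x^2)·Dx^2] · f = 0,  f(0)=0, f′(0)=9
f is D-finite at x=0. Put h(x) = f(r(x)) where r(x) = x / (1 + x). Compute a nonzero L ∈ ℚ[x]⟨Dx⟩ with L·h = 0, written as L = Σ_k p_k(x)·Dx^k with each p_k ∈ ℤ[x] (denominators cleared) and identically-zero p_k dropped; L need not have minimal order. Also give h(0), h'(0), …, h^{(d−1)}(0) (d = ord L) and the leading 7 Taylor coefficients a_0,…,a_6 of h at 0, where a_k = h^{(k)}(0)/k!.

f: a_k = 0, 9, 0, -27, 0, 729/5, 0, …
Substitute x→r, Dx→(1/r')Dx; clear ⇒ L₀.
L = (2 + 20·x)·Dx + (1 + 2·x + 10·x^2)·Dx^2  (order 2).
h: a_k = 0, 9, -9, -18, 72, -36/5, -468, …
ICs: h(0) = 0, h′(0) = 9.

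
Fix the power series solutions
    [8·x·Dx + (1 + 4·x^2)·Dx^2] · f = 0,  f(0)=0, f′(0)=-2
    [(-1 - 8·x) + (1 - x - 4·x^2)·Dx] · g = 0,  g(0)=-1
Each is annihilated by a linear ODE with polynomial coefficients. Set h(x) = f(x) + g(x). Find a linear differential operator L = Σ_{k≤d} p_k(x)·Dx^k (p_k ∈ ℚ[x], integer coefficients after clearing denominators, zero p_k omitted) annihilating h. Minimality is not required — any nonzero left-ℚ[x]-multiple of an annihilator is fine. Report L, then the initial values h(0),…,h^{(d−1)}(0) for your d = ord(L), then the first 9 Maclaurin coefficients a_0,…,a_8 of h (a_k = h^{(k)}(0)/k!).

L = (40 - 160·x - 2272·x^2 - 4608·x^3 - 16896·x^4 - 6144·x^6)·Dx + (-31 - 264·x - 364·x^2 - 2208·x^3 - 4160·x^4 - 12800·x^5 - 768·x^6 - 6144·x^7)·Dx^2 + (5 + 11·x + 80·x^2 - 116·x^3 - 80·x^4 - 704·x^5 - 1536·x^6 - 256·x^7 - 1024·x^8)·Dx^3  (order 3).
h: a_k = -1, -3, -5, -19/3, -29, -357/5, -181, -2959/7, -1165, …
ICs: h(0) = -1, h′(0) = -3, h′′(0) = -10.

f: a_k = 0, -2, 0, 8/3, 0, -32/5, 0, 128/7, 0, …
g: a_k = -1, -1, -5, -9, -29, -65, -181, -441, -1165, …
Sum ⇒ L₀ = lclm(L_f,L_g) in ℚ(x)⟨Dx⟩.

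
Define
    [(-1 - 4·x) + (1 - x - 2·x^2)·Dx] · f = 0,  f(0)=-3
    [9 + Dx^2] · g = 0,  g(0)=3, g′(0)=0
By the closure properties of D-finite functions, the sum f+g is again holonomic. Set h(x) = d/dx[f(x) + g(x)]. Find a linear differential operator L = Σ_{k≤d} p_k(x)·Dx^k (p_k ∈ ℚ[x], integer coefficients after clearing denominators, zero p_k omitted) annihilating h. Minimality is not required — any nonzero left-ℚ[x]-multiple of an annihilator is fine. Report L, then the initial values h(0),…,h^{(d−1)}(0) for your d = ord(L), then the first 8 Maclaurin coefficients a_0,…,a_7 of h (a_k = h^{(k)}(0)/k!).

f: a_k = -3, -3, -9, -15, -33, -63, -129, -255, …
g: a_k = 3, 0, -27/2, 0, 81/8, 0, -243/80, 0, …
Weyl lclm of L_f,L_g ⇒ L₀ (ord ≤ 3).
h₀' ⇒ L via d/dx closure of L₀.
L = (954 + 3600·x + 8154·x^2 + 4140·x^3 + 5760·x^4 + 3888·x^5 + 2592·x^6) + (-117 - 369·x + 585·x^2 + 747·x^3 + 90·x^4 + 828·x^5 + 1512·x^6 + 864·x^7)·Dx + (106 + 400·x + 906·x^2 + 460·x^3 + 640·x^4 + 432·x^5 + 288·x^6)·Dx^2 + (-13 - 41·x + 65·x^2 + 83·x^3 + 10·x^4 + 92·x^5 + 168·x^6 + 96·x^7)·Dx^3  (order 3).
h: a_k = -3, -45, -45, -183/2, -315, -31689/40, -1785, -2296053/560, …
ICs: h(0) = -3, h′(0) = -45, h′′(0) = -90.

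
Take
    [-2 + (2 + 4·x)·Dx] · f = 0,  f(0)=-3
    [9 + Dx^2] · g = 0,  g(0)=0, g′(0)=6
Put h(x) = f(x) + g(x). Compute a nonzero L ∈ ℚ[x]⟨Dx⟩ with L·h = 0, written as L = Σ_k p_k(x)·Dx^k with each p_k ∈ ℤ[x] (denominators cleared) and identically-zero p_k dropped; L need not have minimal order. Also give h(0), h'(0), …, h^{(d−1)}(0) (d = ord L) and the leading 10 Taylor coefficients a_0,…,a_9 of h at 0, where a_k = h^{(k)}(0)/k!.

f: a_k = -3, -3, 3/2, -3/2, 15/8, -21/8, 63/16, -99/16, 1287/128, -2145/128, …
g: a_k = 0, 6, 0, -9, 0, 81/20, 0, -243/280, 0, 243/2240, …
Sum ⇒ L₀ = lclm(L_f,L_g) in ℚ(x)⟨Dx⟩.
L = (-27 - 81·x - 81·x^2) + (18 + 117·x + 243·x^2 + 162·x^3)·Dx + (-3 - 9·x - 9·x^2)·Dx^2 + (2 + 13·x + 27·x^2 + 18·x^3)·Dx^3  (order 3).
h: a_k = -3, 3, 3/2, -21/2, 15/8, 57/40, 63/16, -3951/560, 1287/128, -74589/4480, …
ICs: h(0) = -3, h′(0) = 3, h′′(0) = 3.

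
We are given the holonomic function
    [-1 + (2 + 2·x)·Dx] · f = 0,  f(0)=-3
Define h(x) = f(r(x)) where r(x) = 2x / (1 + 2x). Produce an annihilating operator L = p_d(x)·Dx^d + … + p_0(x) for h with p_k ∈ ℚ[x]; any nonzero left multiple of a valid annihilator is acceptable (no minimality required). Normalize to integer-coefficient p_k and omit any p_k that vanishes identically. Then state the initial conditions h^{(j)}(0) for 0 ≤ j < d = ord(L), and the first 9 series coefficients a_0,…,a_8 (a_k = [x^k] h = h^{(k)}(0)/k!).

f: a_k = -3, -3/2, 3/8, -3/16, 15/128, -21/256, 63/1024, -99/2048, 1287/32768, …
Substitute x→r, Dx→(1/r')Dx; clear ⇒ L₀.
L = -1 + (1 + 6·x + 8·x^2)·Dx  (order 1).
h: a_k = -3, -3, 15/2, -39/2, 423/8, -1197/8, 7059/16, -21615/16, 547383/128, …
ICs: h(0) = -3.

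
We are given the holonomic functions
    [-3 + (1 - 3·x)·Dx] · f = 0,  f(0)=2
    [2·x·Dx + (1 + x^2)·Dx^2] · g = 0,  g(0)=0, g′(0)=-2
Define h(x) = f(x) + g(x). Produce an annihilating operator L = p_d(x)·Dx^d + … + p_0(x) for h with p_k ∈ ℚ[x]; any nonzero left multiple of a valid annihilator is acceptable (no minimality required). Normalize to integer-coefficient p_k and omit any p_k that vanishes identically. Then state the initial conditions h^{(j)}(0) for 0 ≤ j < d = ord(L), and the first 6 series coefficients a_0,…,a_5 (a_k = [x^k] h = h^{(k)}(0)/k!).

f: a_k = 2, 6, 18, 54, 162, 486, …
g: a_k = 0, -2, 0, 2/3, 0, -2/5, …
L₀ := lclm(L_f,L_g); ord L₀ ≤ 1+2.
L = (-6 + 72·x + 18·x^2)·Dx + (28 - 6·x + 60·x^2 + 18·x^3)·Dx^2 + (-3 + 8·x + 8·x^3 + 3·x^4)·Dx^3  (order 3).
h: a_k = 2, 4, 18, 164/3, 162, 2428/5, …
ICs: h(0) = 2, h′(0) = 4, h′′(0) = 36.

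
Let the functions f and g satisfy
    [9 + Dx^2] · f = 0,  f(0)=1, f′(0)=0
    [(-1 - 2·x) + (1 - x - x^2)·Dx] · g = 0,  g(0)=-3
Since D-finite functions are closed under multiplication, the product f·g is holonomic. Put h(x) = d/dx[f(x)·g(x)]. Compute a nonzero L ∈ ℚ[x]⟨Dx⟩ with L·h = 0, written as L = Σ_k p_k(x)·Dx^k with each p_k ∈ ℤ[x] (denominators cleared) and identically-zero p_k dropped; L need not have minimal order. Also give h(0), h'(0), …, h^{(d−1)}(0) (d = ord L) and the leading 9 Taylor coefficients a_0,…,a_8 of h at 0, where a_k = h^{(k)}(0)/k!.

L = (3 - 162·x - 81·x^2 + 162·x^3 + 81·x^4) + (-12 - 6·x + 54·x^2 + 36·x^3)·Dx + (7 - 16·x - 7·x^2 + 18·x^3 + 9·x^4)·Dx^2  (order 2).
h: a_k = -3, 15, 27/2, 15/2, 255/8, 2709/40, 9891/80, 127509/560, 1859733/4480, …
ICs: h(0) = -3, h′(0) = 15.

f: a_k = 1, 0, -9/2, 0, 27/8, 0, -81/80, 0, 729/4480, …
g: a_k = -3, -3, -6, -9, -15, -24, -39, -63, -102, …
Product ⇒ symmetric product L₀, ord ≤ 2.
Derive L from L₀ (diff closure).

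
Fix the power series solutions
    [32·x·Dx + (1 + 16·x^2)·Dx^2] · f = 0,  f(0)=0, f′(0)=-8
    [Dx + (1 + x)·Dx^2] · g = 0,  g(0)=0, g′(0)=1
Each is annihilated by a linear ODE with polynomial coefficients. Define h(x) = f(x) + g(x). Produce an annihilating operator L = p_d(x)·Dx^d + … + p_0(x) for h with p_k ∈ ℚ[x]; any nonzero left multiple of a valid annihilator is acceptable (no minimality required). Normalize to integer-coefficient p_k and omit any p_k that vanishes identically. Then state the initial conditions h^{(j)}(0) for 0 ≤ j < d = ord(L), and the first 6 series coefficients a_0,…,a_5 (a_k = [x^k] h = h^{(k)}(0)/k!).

f: a_k = 0, -8, 0, 128/3, 0, -2048/5, …
g: a_k = 0, 1, -1/2, 1/3, -1/4, 1/5, …
h₀=f+g: left-lcm gives L₀, ord ≤ 4.
L = (-32 - 96·x + 1536·x^2 + 512·x^3)·Dx + (-34 - 64·x + 1440·x^2 + 3072·x^3 + 1024·x^4)·Dx^2 + (-1 + 31·x + 32·x^2 + 512·x^3 + 768·x^4 + 256·x^5)·Dx^3  (order 3).
h: a_k = 0, -7, -1/2, 43, -1/4, -2047/5, …
ICs: h(0) = 0, h′(0) = -7, h′′(0) = -1.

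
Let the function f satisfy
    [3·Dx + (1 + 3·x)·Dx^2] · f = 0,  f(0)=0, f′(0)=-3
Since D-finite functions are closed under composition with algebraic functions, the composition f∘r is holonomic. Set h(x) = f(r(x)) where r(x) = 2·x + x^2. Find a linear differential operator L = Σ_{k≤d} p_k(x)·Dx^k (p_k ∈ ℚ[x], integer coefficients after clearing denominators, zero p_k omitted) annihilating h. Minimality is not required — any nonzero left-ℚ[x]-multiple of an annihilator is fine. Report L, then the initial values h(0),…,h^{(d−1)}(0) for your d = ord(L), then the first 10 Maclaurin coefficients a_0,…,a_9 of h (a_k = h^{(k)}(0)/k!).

L = (5 + 6·x + 3·x^2)·Dx + (1 + 7·x + 9·x^2 + 3·x^3)·Dx^2  (order 2).
h: a_k = 0, -6, 15, -54, 441/2, -4806/5, 4365, -142722/7, 388881/4, -470934, …
ICs: h(0) = 0, h′(0) = -6.

f: a_k = 0, -3, 9/2, -9, 81/4, -243/5, 243/2, -2187/7, 6561/8, -2187, …
Substitute x→r, Dx→(1/r')Dx; clear ⇒ L₀.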